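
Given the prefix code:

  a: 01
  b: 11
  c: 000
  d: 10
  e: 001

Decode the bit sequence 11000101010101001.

Read left to right; each codeword is recognised as soon as it completes (prefix code):
  11→b | 000→c | 10→d | 10→d | 10→d | 10→d | 10→d | 01→a
Decoded message: bcddddda

bcddddda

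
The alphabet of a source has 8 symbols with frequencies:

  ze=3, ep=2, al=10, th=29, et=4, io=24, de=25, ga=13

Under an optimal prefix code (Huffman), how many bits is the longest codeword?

6

Merge the two lowest-weight nodes at each step:
ep(2) + ze(3) → 5
et(4) + 5 → 9
9 + al(10) → 19
ga(13) + 19 → 32
io(24) + de(25) → 49
th(29) + 32 → 61
49 + 61 → 110
The rarest symbols sit at the bottom; the longest codeword is 6 bits.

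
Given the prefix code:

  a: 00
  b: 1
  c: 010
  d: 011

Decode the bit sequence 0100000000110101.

caaadcb

Read left to right; each codeword is recognised as soon as it completes (prefix code):
  010→c | 00→a | 00→a | 00→a | 011→d | 010→c | 1→b
Decoded message: caaadcb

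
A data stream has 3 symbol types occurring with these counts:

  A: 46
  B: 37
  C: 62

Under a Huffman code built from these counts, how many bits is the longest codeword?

Merge the two lowest-weight nodes at each step:
B(37) + A(46) → 83
C(62) + 83 → 145
Maximum depth reached is 2.

2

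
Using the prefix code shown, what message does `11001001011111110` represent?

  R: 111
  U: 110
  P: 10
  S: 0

Read left to right; each codeword is recognised as soon as it completes (prefix code):
  110→U | 0→S | 10→P | 0→S | 10→P | 111→R | 111→R | 10→P
Decoded message: USPSPRRP

USPSPRRP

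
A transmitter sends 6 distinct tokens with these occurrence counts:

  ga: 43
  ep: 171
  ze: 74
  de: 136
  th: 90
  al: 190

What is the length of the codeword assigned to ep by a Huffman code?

Huffman merges, smallest pair first:
merge ga(43) and ze(74): 117
merge th(90) and 117: 207
merge de(136) and ep(171): 307
merge al(190) and 207: 397
merge 307 and 397: 704
ep sits 2 levels below the root, so its codeword is 2 bits.

2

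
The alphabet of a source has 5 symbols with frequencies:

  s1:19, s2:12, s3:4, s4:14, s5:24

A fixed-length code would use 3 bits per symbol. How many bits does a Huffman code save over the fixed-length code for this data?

57

Fixed-length: 3 bits × 73 symbols = 219 bits.
Huffman merges:
merge s3(4) and s2(12): 16
merge s4(14) and 16: 30
merge s1(19) and s5(24): 43
merge 30 and 43: 73
Huffman total = 16 + 30 + 43 + 73 = 162 bits.
Saving = 219 − 162 = 57 bits.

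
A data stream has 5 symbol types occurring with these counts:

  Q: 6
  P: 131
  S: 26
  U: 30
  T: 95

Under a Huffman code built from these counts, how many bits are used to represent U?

Build the tree from the bottom:
combine Q(6), S(26) → 32
combine U(30), 32 → 62
combine 62, T(95) → 157
combine P(131), 157 → 288
U sits 3 levels below the root, so its codeword is 3 bits.

3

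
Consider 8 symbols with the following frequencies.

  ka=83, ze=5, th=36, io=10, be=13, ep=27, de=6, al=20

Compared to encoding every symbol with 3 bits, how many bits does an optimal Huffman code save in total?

Fixed-length: 3 bits × 200 symbols = 600 bits.
Huffman merges:
merge ze(5) and de(6): 11
merge io(10) and 11: 21
merge be(13) and al(20): 33
merge 21 and ep(27): 48
merge 33 and th(36): 69
merge 48 and 69: 117
merge ka(83) and 117: 200
Huffman total = 11 + 21 + 33 + 48 + 69 + 117 + 200 = 499 bits.
Saving = 600 − 499 = 101 bits.

101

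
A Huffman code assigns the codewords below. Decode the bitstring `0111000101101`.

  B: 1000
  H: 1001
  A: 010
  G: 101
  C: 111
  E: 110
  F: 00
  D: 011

DBGG

Read left to right; each codeword is recognised as soon as it completes (prefix code):
  011→D | 1000→B | 101→G | 101→G
Decoded message: DBGG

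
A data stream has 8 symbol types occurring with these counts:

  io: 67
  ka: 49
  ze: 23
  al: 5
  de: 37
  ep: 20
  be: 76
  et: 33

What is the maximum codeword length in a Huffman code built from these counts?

Merge the two lowest-weight nodes at each step:
combine al(5), ep(20) → 25
combine ze(23), 25 → 48
combine et(33), de(37) → 70
combine 48, ka(49) → 97
combine io(67), 70 → 137
combine be(76), 97 → 173
combine 137, 173 → 310
The rarest symbols sit at the bottom; the longest codeword is 5 bits.

5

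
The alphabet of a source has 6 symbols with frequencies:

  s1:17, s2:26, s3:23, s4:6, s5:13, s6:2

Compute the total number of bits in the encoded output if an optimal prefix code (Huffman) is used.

Merge the two smallest weights repeatedly:
s6(2) + s4(6) → 8
8 + s5(13) → 21
s1(17) + 21 → 38
s3(23) + s2(26) → 49
38 + 49 → 87
Total encoded bits = sum of merged weights = 8 + 21 + 38 + 49 + 87 = 203.

203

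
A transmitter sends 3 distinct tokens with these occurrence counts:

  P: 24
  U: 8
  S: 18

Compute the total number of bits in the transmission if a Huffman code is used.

76

Merge the two smallest weights repeatedly:
U(8) + S(18) → 26
P(24) + 26 → 50
The encoded length is the sum of every internal node's weight: 26 + 50 = 76 bits.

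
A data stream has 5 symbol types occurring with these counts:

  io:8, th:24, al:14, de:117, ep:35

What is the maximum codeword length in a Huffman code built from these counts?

Merge the two lowest-weight nodes at each step:
io(8) + al(14) → 22
22 + th(24) → 46
ep(35) + 46 → 81
81 + de(117) → 198
The rarest symbols sit at the bottom; the longest codeword is 4 bits.

4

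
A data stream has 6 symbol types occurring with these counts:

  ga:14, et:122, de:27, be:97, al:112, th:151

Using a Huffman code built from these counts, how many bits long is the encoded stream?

1225

Build the Huffman tree bottom-up:
ga(14) + de(27) → 41
41 + be(97) → 138
al(112) + et(122) → 234
138 + th(151) → 289
234 + 289 → 523
Total encoded bits = sum of merged weights = 41 + 138 + 234 + 289 + 523 = 1225.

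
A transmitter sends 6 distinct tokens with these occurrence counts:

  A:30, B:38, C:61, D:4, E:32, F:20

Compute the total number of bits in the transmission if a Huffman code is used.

Greedily combine the two least-frequent nodes:
combine D(4), F(20) → 24
combine 24, A(30) → 54
combine E(32), B(38) → 70
combine 54, C(61) → 115
combine 70, 115 → 185
The encoded length is the sum of every internal node's weight: 24 + 54 + 70 + 115 + 185 = 448 bits.

448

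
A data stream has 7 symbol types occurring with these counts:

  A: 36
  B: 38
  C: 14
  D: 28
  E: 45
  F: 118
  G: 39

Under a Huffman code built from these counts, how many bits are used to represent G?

3

Repeatedly merge the two smallest:
C(14) + D(28) → 42
A(36) + B(38) → 74
G(39) + 42 → 81
E(45) + 74 → 119
81 + F(118) → 199
119 + 199 → 318
G's leaf is at depth 3, giving a 3-bit codeword.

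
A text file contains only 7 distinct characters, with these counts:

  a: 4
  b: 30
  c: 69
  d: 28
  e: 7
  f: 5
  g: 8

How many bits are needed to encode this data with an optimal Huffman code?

Merge the two smallest weights repeatedly:
merge a(4) and f(5): 9
merge e(7) and g(8): 15
merge 9 and 15: 24
merge 24 and d(28): 52
merge b(30) and 52: 82
merge c(69) and 82: 151
Total encoded bits = sum of merged weights = 9 + 15 + 24 + 52 + 82 + 151 = 333.

333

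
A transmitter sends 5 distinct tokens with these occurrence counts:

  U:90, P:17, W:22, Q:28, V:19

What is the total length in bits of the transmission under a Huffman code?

Greedily combine the two least-frequent nodes:
P(17) + V(19) → 36
W(22) + Q(28) → 50
36 + 50 → 86
86 + U(90) → 176
The encoded length is the sum of every internal node's weight: 36 + 50 + 86 + 176 = 348 bits.

348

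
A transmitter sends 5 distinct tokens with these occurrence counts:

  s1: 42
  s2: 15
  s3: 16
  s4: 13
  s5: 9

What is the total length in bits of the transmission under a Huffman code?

201

Greedily combine the two least-frequent nodes:
combine s5(9), s4(13) → 22
combine s2(15), s3(16) → 31
combine 22, 31 → 53
combine s1(42), 53 → 95
The encoded length is the sum of every internal node's weight: 22 + 31 + 53 + 95 = 201 bits.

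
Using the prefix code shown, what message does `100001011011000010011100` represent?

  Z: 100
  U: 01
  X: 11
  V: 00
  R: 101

ZVRRZVZXZ

Read left to right; each codeword is recognised as soon as it completes (prefix code):
  100→Z | 00→V | 101→R | 101→R | 100→Z | 00→V | 100→Z | 11→X | 100→Z
Decoded message: ZVRRZVZXZ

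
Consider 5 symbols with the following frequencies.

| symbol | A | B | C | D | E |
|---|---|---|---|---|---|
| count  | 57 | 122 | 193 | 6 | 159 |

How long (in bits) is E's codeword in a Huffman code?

2

Build the tree from the bottom:
combine D(6), A(57) → 63
combine 63, B(122) → 185
combine E(159), 185 → 344
combine C(193), 344 → 537
E's leaf is at depth 2, giving a 2-bit codeword.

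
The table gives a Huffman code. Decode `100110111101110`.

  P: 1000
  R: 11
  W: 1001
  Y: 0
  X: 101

Read left to right; each codeword is recognised as soon as it completes (prefix code):
  1001→W | 101→X | 11→R | 101→X | 11→R | 0→Y
Decoded message: WXRXRY

WXRXRY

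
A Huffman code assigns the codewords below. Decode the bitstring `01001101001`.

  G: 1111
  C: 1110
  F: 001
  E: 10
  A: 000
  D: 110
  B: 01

BFEEB

Read left to right; each codeword is recognised as soon as it completes (prefix code):
  01→B | 001→F | 10→E | 10→E | 01→B
Decoded message: BFEEB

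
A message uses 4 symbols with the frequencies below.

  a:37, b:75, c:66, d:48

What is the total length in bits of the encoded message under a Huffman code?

452

Build the Huffman tree bottom-up:
merge a(37) and d(48): 85
merge c(66) and b(75): 141
merge 85 and 141: 226
The encoded length is the sum of every internal node's weight: 85 + 141 + 226 = 452 bits.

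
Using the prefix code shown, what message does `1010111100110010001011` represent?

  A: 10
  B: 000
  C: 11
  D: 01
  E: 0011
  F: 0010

AACCEFFC

Read left to right; each codeword is recognised as soon as it completes (prefix code):
  10→A | 10→A | 11→C | 11→C | 0011→E | 0010→F | 0010→F | 11→C
Decoded message: AACCEFFC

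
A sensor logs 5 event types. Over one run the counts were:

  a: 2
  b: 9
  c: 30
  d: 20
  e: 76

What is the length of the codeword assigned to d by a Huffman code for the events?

Repeatedly merge the two smallest:
a(2) + b(9) → 11
11 + d(20) → 31
c(30) + 31 → 61
61 + e(76) → 137
d's leaf is at depth 3, giving a 3-bit codeword.

3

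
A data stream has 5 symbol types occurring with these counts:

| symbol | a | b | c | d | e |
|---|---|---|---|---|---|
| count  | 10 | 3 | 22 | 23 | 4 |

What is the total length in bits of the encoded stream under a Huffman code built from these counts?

Merge the two smallest weights repeatedly:
b(3) + e(4) → 7
7 + a(10) → 17
17 + c(22) → 39
d(23) + 39 → 62
The encoded length is the sum of every internal node's weight: 7 + 17 + 39 + 62 = 125 bits.

125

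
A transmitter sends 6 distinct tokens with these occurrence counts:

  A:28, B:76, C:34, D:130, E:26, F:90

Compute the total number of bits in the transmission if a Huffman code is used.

Build the Huffman tree bottom-up:
E(26) + A(28) → 54
C(34) + 54 → 88
B(76) + 88 → 164
F(90) + D(130) → 220
164 + 220 → 384
Total encoded bits = sum of merged weights = 54 + 88 + 164 + 220 + 384 = 910.

910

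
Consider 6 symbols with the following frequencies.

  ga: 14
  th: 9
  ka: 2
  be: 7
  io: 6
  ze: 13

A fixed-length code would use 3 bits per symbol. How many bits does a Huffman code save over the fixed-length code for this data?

28

Fixed-length: 3 bits × 51 symbols = 153 bits.
Huffman merges:
ka(2) + io(6) → 8
be(7) + 8 → 15
th(9) + ze(13) → 22
ga(14) + 15 → 29
22 + 29 → 51
Huffman total = 8 + 15 + 22 + 29 + 51 = 125 bits.
Saving = 153 − 125 = 28 bits.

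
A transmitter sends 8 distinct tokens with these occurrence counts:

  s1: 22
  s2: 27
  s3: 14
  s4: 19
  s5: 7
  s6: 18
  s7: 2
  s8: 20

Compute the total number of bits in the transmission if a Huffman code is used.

Merge the two smallest weights repeatedly:
s7(2) + s5(7) → 9
9 + s3(14) → 23
s6(18) + s4(19) → 37
s8(20) + s1(22) → 42
23 + s2(27) → 50
37 + 42 → 79
50 + 79 → 129
Each symbol's bit-cost is frequency × depth; summing gives 369 bits (equivalently 9 + 23 + 37 + 42 + 50 + 79 + 129).

369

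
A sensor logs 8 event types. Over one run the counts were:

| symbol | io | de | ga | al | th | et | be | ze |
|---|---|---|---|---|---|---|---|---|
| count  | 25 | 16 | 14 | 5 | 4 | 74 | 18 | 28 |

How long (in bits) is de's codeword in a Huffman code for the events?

4

Huffman merges, smallest pair first:
th(4) + al(5) → 9
9 + ga(14) → 23
de(16) + be(18) → 34
23 + io(25) → 48
ze(28) + 34 → 62
48 + 62 → 110
et(74) + 110 → 184
de sits 4 levels below the root, so its codeword is 4 bits.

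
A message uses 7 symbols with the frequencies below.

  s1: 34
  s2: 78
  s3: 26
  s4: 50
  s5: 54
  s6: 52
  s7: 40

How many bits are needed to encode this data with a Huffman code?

Merge the two smallest weights repeatedly:
combine s3(26), s1(34) → 60
combine s7(40), s4(50) → 90
combine s6(52), s5(54) → 106
combine 60, s2(78) → 138
combine 90, 106 → 196
combine 138, 196 → 334
Each symbol's bit-cost is frequency × depth; summing gives 924 bits (equivalently 60 + 90 + 106 + 138 + 196 + 334).

924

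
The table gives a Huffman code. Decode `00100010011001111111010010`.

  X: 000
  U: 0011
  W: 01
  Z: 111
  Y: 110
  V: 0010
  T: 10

Read left to right; each codeword is recognised as soon as it completes (prefix code):
  0010→V | 0010→V | 01→W | 10→T | 01→W | 111→Z | 111→Z | 01→W | 0010→V
Decoded message: VVWTWZZWV

VVWTWZZWV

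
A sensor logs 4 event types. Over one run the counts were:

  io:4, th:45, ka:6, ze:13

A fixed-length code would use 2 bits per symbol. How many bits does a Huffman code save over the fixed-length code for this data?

Fixed-length: 2 bits × 68 symbols = 136 bits.
Huffman merges:
io(4) + ka(6) → 10
10 + ze(13) → 23
23 + th(45) → 68
Huffman total = 10 + 23 + 68 = 101 bits.
Saving = 136 − 101 = 35 bits.

35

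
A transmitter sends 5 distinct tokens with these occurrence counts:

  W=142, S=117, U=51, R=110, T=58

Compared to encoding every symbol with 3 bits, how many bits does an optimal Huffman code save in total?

Fixed-length: 3 bits × 478 symbols = 1434 bits.
Huffman merges:
combine U(51), T(58) → 109
combine 109, R(110) → 219
combine S(117), W(142) → 259
combine 219, 259 → 478
Huffman total = 109 + 219 + 259 + 478 = 1065 bits.
Saving = 1434 − 1065 = 369 bits.

369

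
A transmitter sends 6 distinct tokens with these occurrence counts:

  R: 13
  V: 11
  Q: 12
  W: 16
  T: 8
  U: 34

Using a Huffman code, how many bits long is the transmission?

232

Merge the two smallest weights repeatedly:
T(8) + V(11) → 19
Q(12) + R(13) → 25
W(16) + 19 → 35
25 + U(34) → 59
35 + 59 → 94
Total encoded bits = sum of merged weights = 19 + 25 + 35 + 59 + 94 = 232.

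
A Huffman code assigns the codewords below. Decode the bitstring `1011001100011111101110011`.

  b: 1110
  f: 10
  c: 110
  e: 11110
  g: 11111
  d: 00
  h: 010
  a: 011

Read left to right; each codeword is recognised as soon as it completes (prefix code):
  10→f | 110→c | 011→a | 00→d | 011→a | 11110→e | 1110→b | 011→a
Decoded message: fcadaeba

fcadaeba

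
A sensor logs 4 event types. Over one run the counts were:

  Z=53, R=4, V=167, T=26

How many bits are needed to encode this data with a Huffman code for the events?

363

Merge the two smallest weights repeatedly:
merge R(4) and T(26): 30
merge 30 and Z(53): 83
merge 83 and V(167): 250
Each symbol's bit-cost is frequency × depth; summing gives 363 bits (equivalently 30 + 83 + 250).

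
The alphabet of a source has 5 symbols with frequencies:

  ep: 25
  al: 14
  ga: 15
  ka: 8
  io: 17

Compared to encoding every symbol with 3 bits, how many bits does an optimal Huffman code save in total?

Fixed-length: 3 bits × 79 symbols = 237 bits.
Huffman merges:
combine ka(8), al(14) → 22
combine ga(15), io(17) → 32
combine 22, ep(25) → 47
combine 32, 47 → 79
Huffman total = 22 + 32 + 47 + 79 = 180 bits.
Saving = 237 − 180 = 57 bits.

57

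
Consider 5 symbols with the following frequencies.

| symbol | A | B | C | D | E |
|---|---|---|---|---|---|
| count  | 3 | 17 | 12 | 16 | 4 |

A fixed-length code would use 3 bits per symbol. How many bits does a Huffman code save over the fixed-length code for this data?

Fixed-length: 3 bits × 52 symbols = 156 bits.
Huffman merges:
merge A(3) and E(4): 7
merge 7 and C(12): 19
merge D(16) and B(17): 33
merge 19 and 33: 52
Huffman total = 7 + 19 + 33 + 52 = 111 bits.
Saving = 156 − 111 = 45 bits.

45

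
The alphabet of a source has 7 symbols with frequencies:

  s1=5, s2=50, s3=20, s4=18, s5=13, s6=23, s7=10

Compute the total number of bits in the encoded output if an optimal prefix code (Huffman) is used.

359

Build the Huffman tree bottom-up:
s1(5) + s7(10) → 15
s5(13) + 15 → 28
s4(18) + s3(20) → 38
s6(23) + 28 → 51
38 + s2(50) → 88
51 + 88 → 139
Each symbol's bit-cost is frequency × depth; summing gives 359 bits (equivalently 15 + 28 + 38 + 51 + 88 + 139).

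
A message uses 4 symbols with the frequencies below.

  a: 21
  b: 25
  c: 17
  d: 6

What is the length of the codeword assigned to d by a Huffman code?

3

Build the tree from the bottom:
merge d(6) and c(17): 23
merge a(21) and 23: 44
merge b(25) and 44: 69
The subtree containing d is merged 3 times, so code length = 3.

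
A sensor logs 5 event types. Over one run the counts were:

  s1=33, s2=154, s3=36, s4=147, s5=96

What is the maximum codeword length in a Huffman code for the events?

Merge the two lowest-weight nodes at each step:
merge s1(33) and s3(36): 69
merge 69 and s5(96): 165
merge s4(147) and s2(154): 301
merge 165 and 301: 466
Maximum depth reached is 3.

3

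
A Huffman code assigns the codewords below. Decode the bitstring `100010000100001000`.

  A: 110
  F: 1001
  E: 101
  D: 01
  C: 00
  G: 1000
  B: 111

Read left to right; each codeword is recognised as soon as it completes (prefix code):
  1000→G | 1000→G | 01→D | 00→C | 00→C | 1000→G
Decoded message: GGDCCG

GGDCCG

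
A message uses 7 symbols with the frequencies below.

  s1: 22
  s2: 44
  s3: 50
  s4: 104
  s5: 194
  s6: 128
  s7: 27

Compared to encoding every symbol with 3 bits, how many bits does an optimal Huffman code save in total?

Fixed-length: 3 bits × 569 symbols = 1707 bits.
Huffman merges:
s1(22) + s7(27) → 49
s2(44) + 49 → 93
s3(50) + 93 → 143
s4(104) + s6(128) → 232
143 + s5(194) → 337
232 + 337 → 569
Huffman total = 49 + 93 + 143 + 232 + 337 + 569 = 1423 bits.
Saving = 1707 − 1423 = 284 bits.

284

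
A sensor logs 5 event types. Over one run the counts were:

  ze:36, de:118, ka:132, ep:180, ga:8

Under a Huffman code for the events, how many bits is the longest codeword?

4

Merge the two lowest-weight nodes at each step:
combine ga(8), ze(36) → 44
combine 44, de(118) → 162
combine ka(132), 162 → 294
combine ep(180), 294 → 474
Maximum depth reached is 4.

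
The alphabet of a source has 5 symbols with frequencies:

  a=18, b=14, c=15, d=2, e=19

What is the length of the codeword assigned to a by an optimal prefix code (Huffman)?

2

Repeatedly merge the two smallest:
d(2) + b(14) → 16
c(15) + 16 → 31
a(18) + e(19) → 37
31 + 37 → 68
The subtree containing a is merged 2 times, so code length = 2.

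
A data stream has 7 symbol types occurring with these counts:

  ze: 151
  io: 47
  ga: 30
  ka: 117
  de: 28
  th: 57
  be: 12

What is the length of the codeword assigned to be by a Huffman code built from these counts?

4

Repeatedly merge the two smallest:
merge be(12) and de(28): 40
merge ga(30) and 40: 70
merge io(47) and th(57): 104
merge 70 and 104: 174
merge ka(117) and ze(151): 268
merge 174 and 268: 442
be sits 4 levels below the root, so its codeword is 4 bits.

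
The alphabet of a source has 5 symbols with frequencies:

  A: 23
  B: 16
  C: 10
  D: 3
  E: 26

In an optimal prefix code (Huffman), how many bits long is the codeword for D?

Huffman merges, smallest pair first:
D(3) + C(10) → 13
13 + B(16) → 29
A(23) + E(26) → 49
29 + 49 → 78
The subtree containing D is merged 3 times, so code length = 3.

3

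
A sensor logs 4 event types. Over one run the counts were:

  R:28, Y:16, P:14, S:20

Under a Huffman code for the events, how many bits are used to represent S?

Build the tree from the bottom:
combine P(14), Y(16) → 30
combine S(20), R(28) → 48
combine 30, 48 → 78
S sits 2 levels below the root, so its codeword is 2 bits.

2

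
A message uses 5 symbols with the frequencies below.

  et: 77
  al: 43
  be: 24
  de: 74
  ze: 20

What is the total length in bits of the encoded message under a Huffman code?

520

Build the Huffman tree bottom-up:
ze(20) + be(24) → 44
al(43) + 44 → 87
de(74) + et(77) → 151
87 + 151 → 238
The encoded length is the sum of every internal node's weight: 44 + 87 + 151 + 238 = 520 bits.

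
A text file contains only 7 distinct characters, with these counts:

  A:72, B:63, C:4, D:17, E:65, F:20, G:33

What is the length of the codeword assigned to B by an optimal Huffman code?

2

Huffman merges, smallest pair first:
combine C(4), D(17) → 21
combine F(20), 21 → 41
combine G(33), 41 → 74
combine B(63), E(65) → 128
combine A(72), 74 → 146
combine 128, 146 → 274
B's leaf is at depth 2, giving a 2-bit codeword.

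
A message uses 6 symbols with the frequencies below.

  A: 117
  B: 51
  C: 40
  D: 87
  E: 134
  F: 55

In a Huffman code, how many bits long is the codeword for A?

Huffman merges, smallest pair first:
merge C(40) and B(51): 91
merge F(55) and D(87): 142
merge 91 and A(117): 208
merge E(134) and 142: 276
merge 208 and 276: 484
A's leaf is at depth 2, giving a 2-bit codeword.

2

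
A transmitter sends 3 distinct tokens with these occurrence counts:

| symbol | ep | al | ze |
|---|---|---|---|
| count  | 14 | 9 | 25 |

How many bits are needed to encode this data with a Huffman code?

Merge the two smallest weights repeatedly:
al(9) + ep(14) → 23
23 + ze(25) → 48
Each symbol's bit-cost is frequency × depth; summing gives 71 bits (equivalently 23 + 48).

71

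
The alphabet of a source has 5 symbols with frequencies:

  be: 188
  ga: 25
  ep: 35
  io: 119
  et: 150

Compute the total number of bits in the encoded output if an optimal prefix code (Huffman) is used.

1085

Build the Huffman tree bottom-up:
ga(25) + ep(35) → 60
60 + io(119) → 179
et(150) + 179 → 329
be(188) + 329 → 517
Each symbol's bit-cost is frequency × depth; summing gives 1085 bits (equivalently 60 + 179 + 329 + 517).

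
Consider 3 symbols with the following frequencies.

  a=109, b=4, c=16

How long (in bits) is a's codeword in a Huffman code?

1

Build the tree from the bottom:
combine b(4), c(16) → 20
combine 20, a(109) → 129
a is merged only at the final step, so code length = 1.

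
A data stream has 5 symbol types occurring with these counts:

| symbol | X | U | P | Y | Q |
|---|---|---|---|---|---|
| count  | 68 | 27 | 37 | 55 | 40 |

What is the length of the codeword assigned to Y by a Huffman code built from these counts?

2

Build the tree from the bottom:
U(27) + P(37) → 64
Q(40) + Y(55) → 95
64 + X(68) → 132
95 + 132 → 227
Y sits 2 levels below the root, so its codeword is 2 bits.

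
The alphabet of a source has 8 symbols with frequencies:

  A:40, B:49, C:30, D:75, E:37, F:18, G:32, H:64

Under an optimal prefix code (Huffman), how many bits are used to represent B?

3

Huffman merges, smallest pair first:
combine F(18), C(30) → 48
combine G(32), E(37) → 69
combine A(40), 48 → 88
combine B(49), H(64) → 113
combine 69, D(75) → 144
combine 88, 113 → 201
combine 144, 201 → 345
The subtree containing B is merged 3 times, so code length = 3.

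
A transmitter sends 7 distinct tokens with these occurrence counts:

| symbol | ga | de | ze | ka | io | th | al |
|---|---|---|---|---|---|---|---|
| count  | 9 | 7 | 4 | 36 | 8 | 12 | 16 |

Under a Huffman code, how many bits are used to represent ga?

Huffman merges, smallest pair first:
combine ze(4), de(7) → 11
combine io(8), ga(9) → 17
combine 11, th(12) → 23
combine al(16), 17 → 33
combine 23, 33 → 56
combine ka(36), 56 → 92
The subtree containing ga is merged 4 times, so code length = 4.

4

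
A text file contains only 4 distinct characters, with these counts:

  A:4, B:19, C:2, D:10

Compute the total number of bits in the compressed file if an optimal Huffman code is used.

Merge the two smallest weights repeatedly:
combine C(2), A(4) → 6
combine 6, D(10) → 16
combine 16, B(19) → 35
The encoded length is the sum of every internal node's weight: 6 + 16 + 35 = 57 bits.

57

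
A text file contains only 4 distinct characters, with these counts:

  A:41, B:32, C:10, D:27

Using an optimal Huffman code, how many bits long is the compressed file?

216

Build the Huffman tree bottom-up:
combine C(10), D(27) → 37
combine B(32), 37 → 69
combine A(41), 69 → 110
Total encoded bits = sum of merged weights = 37 + 69 + 110 = 216.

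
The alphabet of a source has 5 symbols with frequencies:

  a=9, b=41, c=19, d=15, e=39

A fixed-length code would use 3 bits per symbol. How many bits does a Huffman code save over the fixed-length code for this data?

Fixed-length: 3 bits × 123 symbols = 369 bits.
Huffman merges:
merge a(9) and d(15): 24
merge c(19) and 24: 43
merge e(39) and b(41): 80
merge 43 and 80: 123
Huffman total = 24 + 43 + 80 + 123 = 270 bits.
Saving = 369 − 270 = 99 bits.

99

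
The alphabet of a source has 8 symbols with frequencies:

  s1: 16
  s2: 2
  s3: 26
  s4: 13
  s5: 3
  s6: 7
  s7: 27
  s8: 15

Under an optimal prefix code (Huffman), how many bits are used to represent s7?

Repeatedly merge the two smallest:
combine s2(2), s5(3) → 5
combine 5, s6(7) → 12
combine 12, s4(13) → 25
combine s8(15), s1(16) → 31
combine 25, s3(26) → 51
combine s7(27), 31 → 58
combine 51, 58 → 109
s7's leaf is at depth 2, giving a 2-bit codeword.

2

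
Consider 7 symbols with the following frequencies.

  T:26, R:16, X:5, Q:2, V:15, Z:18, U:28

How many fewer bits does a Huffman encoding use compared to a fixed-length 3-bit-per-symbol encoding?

Fixed-length: 3 bits × 110 symbols = 330 bits.
Huffman merges:
combine Q(2), X(5) → 7
combine 7, V(15) → 22
combine R(16), Z(18) → 34
combine 22, T(26) → 48
combine U(28), 34 → 62
combine 48, 62 → 110
Huffman total = 7 + 22 + 34 + 48 + 62 + 110 = 283 bits.
Saving = 330 − 283 = 47 bits.

47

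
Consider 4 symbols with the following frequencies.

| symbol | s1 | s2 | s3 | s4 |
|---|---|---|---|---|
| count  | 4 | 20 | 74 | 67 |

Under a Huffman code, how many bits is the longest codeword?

3

Merge the two lowest-weight nodes at each step:
s1(4) + s2(20) → 24
24 + s4(67) → 91
s3(74) + 91 → 165
Maximum depth reached is 3.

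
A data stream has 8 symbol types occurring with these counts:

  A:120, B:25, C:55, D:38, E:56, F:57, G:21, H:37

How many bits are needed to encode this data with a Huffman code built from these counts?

1153

Greedily combine the two least-frequent nodes:
combine G(21), B(25) → 46
combine H(37), D(38) → 75
combine 46, C(55) → 101
combine E(56), F(57) → 113
combine 75, 101 → 176
combine 113, A(120) → 233
combine 176, 233 → 409
Total encoded bits = sum of merged weights = 46 + 75 + 101 + 113 + 176 + 233 + 409 = 1153.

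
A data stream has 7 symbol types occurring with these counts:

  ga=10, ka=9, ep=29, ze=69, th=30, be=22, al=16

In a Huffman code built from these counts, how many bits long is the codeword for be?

3

Huffman merges, smallest pair first:
ka(9) + ga(10) → 19
al(16) + 19 → 35
be(22) + ep(29) → 51
th(30) + 35 → 65
51 + 65 → 116
ze(69) + 116 → 185
be sits 3 levels below the root, so its codeword is 3 bits.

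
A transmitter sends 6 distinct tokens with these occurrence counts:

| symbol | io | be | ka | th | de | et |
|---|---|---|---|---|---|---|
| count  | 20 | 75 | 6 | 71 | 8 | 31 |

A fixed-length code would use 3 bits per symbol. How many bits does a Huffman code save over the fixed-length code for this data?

Fixed-length: 3 bits × 211 symbols = 633 bits.
Huffman merges:
merge ka(6) and de(8): 14
merge 14 and io(20): 34
merge et(31) and 34: 65
merge 65 and th(71): 136
merge be(75) and 136: 211
Huffman total = 14 + 34 + 65 + 136 + 211 = 460 bits.
Saving = 633 − 460 = 173 bits.

173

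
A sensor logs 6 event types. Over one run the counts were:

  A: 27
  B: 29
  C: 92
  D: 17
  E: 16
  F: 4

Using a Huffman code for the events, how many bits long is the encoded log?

391

Build the Huffman tree bottom-up:
F(4) + E(16) → 20
D(17) + 20 → 37
A(27) + B(29) → 56
37 + 56 → 93
C(92) + 93 → 185
Each symbol's bit-cost is frequency × depth; summing gives 391 bits (equivalently 20 + 37 + 56 + 93 + 185).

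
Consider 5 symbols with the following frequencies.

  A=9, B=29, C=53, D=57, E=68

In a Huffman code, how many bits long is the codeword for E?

2

Huffman merges, smallest pair first:
merge A(9) and B(29): 38
merge 38 and C(53): 91
merge D(57) and E(68): 125
merge 91 and 125: 216
E sits 2 levels below the root, so its codeword is 2 bits.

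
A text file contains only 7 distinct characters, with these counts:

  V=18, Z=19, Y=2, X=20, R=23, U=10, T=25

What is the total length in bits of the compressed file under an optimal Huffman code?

Merge the two smallest weights repeatedly:
Y(2) + U(10) → 12
12 + V(18) → 30
Z(19) + X(20) → 39
R(23) + T(25) → 48
30 + 39 → 69
48 + 69 → 117
Each symbol's bit-cost is frequency × depth; summing gives 315 bits (equivalently 12 + 30 + 39 + 48 + 69 + 117).

315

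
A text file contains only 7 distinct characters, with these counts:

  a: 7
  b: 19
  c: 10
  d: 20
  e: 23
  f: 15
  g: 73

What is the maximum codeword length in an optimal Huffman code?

Merge the two lowest-weight nodes at each step:
combine a(7), c(10) → 17
combine f(15), 17 → 32
combine b(19), d(20) → 39
combine e(23), 32 → 55
combine 39, 55 → 94
combine g(73), 94 → 167
The rarest symbols sit at the bottom; the longest codeword is 5 bits.

5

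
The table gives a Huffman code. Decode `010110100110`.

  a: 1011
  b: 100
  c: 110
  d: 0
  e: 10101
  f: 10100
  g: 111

Read left to right; each codeword is recognised as soon as it completes (prefix code):
  0→d | 1011→a | 0→d | 100→b | 110→c
Decoded message: dadbc

dadbc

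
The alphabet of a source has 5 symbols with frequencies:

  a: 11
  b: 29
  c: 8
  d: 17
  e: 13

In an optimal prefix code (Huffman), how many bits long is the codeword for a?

3

Build the tree from the bottom:
combine c(8), a(11) → 19
combine e(13), d(17) → 30
combine 19, b(29) → 48
combine 30, 48 → 78
a sits 3 levels below the root, so its codeword is 3 bits.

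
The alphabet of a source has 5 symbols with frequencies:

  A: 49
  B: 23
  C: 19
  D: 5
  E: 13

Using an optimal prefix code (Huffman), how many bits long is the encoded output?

224

Greedily combine the two least-frequent nodes:
D(5) + E(13) → 18
18 + C(19) → 37
B(23) + 37 → 60
A(49) + 60 → 109
The encoded length is the sum of every internal node's weight: 18 + 37 + 60 + 109 = 224 bits.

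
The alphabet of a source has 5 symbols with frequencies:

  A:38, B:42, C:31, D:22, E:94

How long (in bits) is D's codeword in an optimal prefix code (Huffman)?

Repeatedly merge the two smallest:
combine D(22), C(31) → 53
combine A(38), B(42) → 80
combine 53, 80 → 133
combine E(94), 133 → 227
The subtree containing D is merged 3 times, so code length = 3.

3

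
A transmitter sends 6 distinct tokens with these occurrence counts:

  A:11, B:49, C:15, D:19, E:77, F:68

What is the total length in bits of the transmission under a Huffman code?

Build the Huffman tree bottom-up:
merge A(11) and C(15): 26
merge D(19) and 26: 45
merge 45 and B(49): 94
merge F(68) and E(77): 145
merge 94 and 145: 239
Each symbol's bit-cost is frequency × depth; summing gives 549 bits (equivalently 26 + 45 + 94 + 145 + 239).

549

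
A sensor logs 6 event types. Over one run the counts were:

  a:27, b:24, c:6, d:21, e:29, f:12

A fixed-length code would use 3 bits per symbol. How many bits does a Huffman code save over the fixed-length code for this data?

Fixed-length: 3 bits × 119 symbols = 357 bits.
Huffman merges:
merge c(6) and f(12): 18
merge 18 and d(21): 39
merge b(24) and a(27): 51
merge e(29) and 39: 68
merge 51 and 68: 119
Huffman total = 18 + 39 + 51 + 68 + 119 = 295 bits.
Saving = 357 − 295 = 62 bits.

62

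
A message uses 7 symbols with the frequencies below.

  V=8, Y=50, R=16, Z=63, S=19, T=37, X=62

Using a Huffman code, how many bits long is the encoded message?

Build the Huffman tree bottom-up:
V(8) + R(16) → 24
S(19) + 24 → 43
T(37) + 43 → 80
Y(50) + X(62) → 112
Z(63) + 80 → 143
112 + 143 → 255
Each symbol's bit-cost is frequency × depth; summing gives 657 bits (equivalently 24 + 43 + 80 + 112 + 143 + 255).

657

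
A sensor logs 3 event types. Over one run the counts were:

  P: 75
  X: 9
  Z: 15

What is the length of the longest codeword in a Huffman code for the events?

2

Merge the two lowest-weight nodes at each step:
X(9) + Z(15) → 24
24 + P(75) → 99
The rarest symbols sit at the bottom; the longest codeword is 2 bits.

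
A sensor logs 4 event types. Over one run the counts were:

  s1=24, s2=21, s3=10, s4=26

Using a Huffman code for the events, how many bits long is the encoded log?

Merge the two smallest weights repeatedly:
s3(10) + s2(21) → 31
s1(24) + s4(26) → 50
31 + 50 → 81
Each symbol's bit-cost is frequency × depth; summing gives 162 bits (equivalently 31 + 50 + 81).

162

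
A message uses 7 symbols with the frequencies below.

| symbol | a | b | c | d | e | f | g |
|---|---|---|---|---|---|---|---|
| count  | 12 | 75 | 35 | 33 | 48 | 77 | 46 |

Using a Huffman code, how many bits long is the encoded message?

871

Greedily combine the two least-frequent nodes:
combine a(12), d(33) → 45
combine c(35), 45 → 80
combine g(46), e(48) → 94
combine b(75), f(77) → 152
combine 80, 94 → 174
combine 152, 174 → 326
Total encoded bits = sum of merged weights = 45 + 80 + 94 + 152 + 174 + 326 = 871.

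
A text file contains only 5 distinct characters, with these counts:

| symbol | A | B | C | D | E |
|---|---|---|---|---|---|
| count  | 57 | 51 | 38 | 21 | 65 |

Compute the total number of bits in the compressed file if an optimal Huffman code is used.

Build the Huffman tree bottom-up:
D(21) + C(38) → 59
B(51) + A(57) → 108
59 + E(65) → 124
108 + 124 → 232
Each symbol's bit-cost is frequency × depth; summing gives 523 bits (equivalently 59 + 108 + 124 + 232).

523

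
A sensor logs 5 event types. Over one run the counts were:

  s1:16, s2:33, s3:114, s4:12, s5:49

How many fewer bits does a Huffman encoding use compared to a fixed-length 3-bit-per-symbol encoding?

Fixed-length: 3 bits × 224 symbols = 672 bits.
Huffman merges:
combine s4(12), s1(16) → 28
combine 28, s2(33) → 61
combine s5(49), 61 → 110
combine 110, s3(114) → 224
Huffman total = 28 + 61 + 110 + 224 = 423 bits.
Saving = 672 − 423 = 249 bits.

249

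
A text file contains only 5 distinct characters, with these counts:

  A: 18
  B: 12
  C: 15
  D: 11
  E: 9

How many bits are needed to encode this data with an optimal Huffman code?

Build the Huffman tree bottom-up:
merge E(9) and D(11): 20
merge B(12) and C(15): 27
merge A(18) and 20: 38
merge 27 and 38: 65
The encoded length is the sum of every internal node's weight: 20 + 27 + 38 + 65 = 150 bits.

150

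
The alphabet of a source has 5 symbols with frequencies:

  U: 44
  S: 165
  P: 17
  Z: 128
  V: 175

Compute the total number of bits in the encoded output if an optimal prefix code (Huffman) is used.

1119

Merge the two smallest weights repeatedly:
merge P(17) and U(44): 61
merge 61 and Z(128): 189
merge S(165) and V(175): 340
merge 189 and 340: 529
Total encoded bits = sum of merged weights = 61 + 189 + 340 + 529 = 1119.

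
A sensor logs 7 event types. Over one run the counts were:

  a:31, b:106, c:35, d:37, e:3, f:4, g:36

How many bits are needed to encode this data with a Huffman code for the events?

Build the Huffman tree bottom-up:
combine e(3), f(4) → 7
combine 7, a(31) → 38
combine c(35), g(36) → 71
combine d(37), 38 → 75
combine 71, 75 → 146
combine b(106), 146 → 252
Total encoded bits = sum of merged weights = 7 + 38 + 71 + 75 + 146 + 252 = 589.

589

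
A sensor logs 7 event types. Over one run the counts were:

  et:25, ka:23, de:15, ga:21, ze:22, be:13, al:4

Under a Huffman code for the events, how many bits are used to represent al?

4

Repeatedly merge the two smallest:
combine al(4), be(13) → 17
combine de(15), 17 → 32
combine ga(21), ze(22) → 43
combine ka(23), et(25) → 48
combine 32, 43 → 75
combine 48, 75 → 123
al sits 4 levels below the root, so its codeword is 4 bits.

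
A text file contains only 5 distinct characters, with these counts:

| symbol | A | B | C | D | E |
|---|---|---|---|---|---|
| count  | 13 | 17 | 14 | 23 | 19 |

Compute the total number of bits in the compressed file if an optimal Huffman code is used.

199

Greedily combine the two least-frequent nodes:
merge A(13) and C(14): 27
merge B(17) and E(19): 36
merge D(23) and 27: 50
merge 36 and 50: 86
The encoded length is the sum of every internal node's weight: 27 + 36 + 50 + 86 = 199 bits.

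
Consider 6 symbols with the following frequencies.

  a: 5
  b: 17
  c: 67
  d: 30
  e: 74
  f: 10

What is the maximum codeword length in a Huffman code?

5

Merge the two lowest-weight nodes at each step:
combine a(5), f(10) → 15
combine 15, b(17) → 32
combine d(30), 32 → 62
combine 62, c(67) → 129
combine e(74), 129 → 203
Maximum depth reached is 5.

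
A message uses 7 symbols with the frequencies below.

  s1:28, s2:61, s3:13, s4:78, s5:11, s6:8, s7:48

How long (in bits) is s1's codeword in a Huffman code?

3

Huffman merges, smallest pair first:
merge s6(8) and s5(11): 19
merge s3(13) and 19: 32
merge s1(28) and 32: 60
merge s7(48) and 60: 108
merge s2(61) and s4(78): 139
merge 108 and 139: 247
The subtree containing s1 is merged 3 times, so code length = 3.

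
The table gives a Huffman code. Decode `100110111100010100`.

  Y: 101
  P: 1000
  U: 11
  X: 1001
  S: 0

XYUPYSS

Read left to right; each codeword is recognised as soon as it completes (prefix code):
  1001→X | 101→Y | 11→U | 1000→P | 101→Y | 0→S | 0→S
Decoded message: XYUPYSS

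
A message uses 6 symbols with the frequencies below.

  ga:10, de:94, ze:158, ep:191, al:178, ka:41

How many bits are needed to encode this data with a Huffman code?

1540

Build the Huffman tree bottom-up:
combine ga(10), ka(41) → 51
combine 51, de(94) → 145
combine 145, ze(158) → 303
combine al(178), ep(191) → 369
combine 303, 369 → 672
Each symbol's bit-cost is frequency × depth; summing gives 1540 bits (equivalently 51 + 145 + 303 + 369 + 672).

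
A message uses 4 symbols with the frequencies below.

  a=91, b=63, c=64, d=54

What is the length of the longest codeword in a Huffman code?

2

Merge the two lowest-weight nodes at each step:
merge d(54) and b(63): 117
merge c(64) and a(91): 155
merge 117 and 155: 272
The first pair merged (d, b) ends up deepest, at depth 2.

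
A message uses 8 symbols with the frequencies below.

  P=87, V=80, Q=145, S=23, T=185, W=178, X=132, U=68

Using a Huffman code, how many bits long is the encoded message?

2589

Merge the two smallest weights repeatedly:
combine S(23), U(68) → 91
combine V(80), P(87) → 167
combine 91, X(132) → 223
combine Q(145), 167 → 312
combine W(178), T(185) → 363
combine 223, 312 → 535
combine 363, 535 → 898
The encoded length is the sum of every internal node's weight: 91 + 167 + 223 + 312 + 363 + 535 + 898 = 2589 bits.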